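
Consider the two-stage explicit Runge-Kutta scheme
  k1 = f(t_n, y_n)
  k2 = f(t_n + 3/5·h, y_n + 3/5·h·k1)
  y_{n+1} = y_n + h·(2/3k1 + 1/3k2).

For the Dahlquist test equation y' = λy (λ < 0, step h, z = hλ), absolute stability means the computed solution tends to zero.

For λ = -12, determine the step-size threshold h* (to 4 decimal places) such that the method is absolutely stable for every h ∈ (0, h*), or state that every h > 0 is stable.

(-5.0000,0); λ=-12 ⇒ h* = (5)/12 = 0.4167.

With y'=λy (z=hλ):
  k1=λy_n ⇒ h·k1=z·y_n;  k2=λ(1+3/5z)y_n ⇒ h·k2=z(1+3/5z)y_n
  y_{n+1}/y_n = 1 + 2/3z + 1/3z(1+3/5z) = 1 + z + 1/5z²
  ⇒ R(z) = 1 + z + 1/5z².

Need |R(x)|<1, x<0.
x=-1.78: |R|=0.1463
R=1: x+1/5x²=0 ⇒ x=−5=-5.0000; min R=1−1/(4·1/5)=-0.2500>−1
Confirm numerically:
  x=-2.430: |R|=0.24902 <1
  x=-2.335: |R|=0.24455 <1
  x=-2.231: |R|=0.23553 <1
  x=-5.303: |R|=1.32136 >1
  x=-5.225: |R|=1.23512 >1
Interval (-5.0000, 0).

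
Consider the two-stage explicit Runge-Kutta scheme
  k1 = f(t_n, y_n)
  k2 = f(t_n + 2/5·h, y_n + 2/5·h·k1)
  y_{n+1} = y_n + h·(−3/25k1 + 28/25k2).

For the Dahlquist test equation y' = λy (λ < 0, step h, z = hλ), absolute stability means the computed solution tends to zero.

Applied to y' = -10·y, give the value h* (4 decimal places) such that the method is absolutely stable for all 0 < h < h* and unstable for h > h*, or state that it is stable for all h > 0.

(-2.2321,0); λ=-10 ⇒ h* = (125/56)/10 = 0.2232.

On y'=λy, z=hλ:
  k1=λy_n ⇒ h·k1=z·y_n;  k2=λ(1+2/5z)y_n ⇒ h·k2=z(1+2/5z)y_n
  y_{n+1}/y_n = 1 − 3/25z + 28/25z(1+2/5z) = 1 + z + 56/125z²
  Hence R(z) = 1 + z + 56/125z².

Need |R(x)|<1, x<0.
x=-1.13: |R|=0.4421
R=1: x+56/125x²=0 ⇒ x=−125/56=-2.2321; min R=1−1/(4·56/125)=0.4420>−1
Confirm numerically:
  x=-2.155: |R|=0.92552 <1
  x=-1.688: |R|=0.58851 <1
  x=-1.487: |R|=0.50360 <1
  x=-1.362: |R|=0.46906 <1
  x=-2.656: |R|=1.50434 >1
  x=-2.425: |R|=1.20952 >1
Interval (-2.2321, 0).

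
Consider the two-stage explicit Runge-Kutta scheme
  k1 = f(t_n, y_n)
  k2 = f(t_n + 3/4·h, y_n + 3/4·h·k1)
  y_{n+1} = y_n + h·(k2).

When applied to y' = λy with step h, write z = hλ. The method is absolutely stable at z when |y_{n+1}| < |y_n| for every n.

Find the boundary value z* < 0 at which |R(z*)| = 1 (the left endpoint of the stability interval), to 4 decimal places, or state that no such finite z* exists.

Set f=λy, z=hλ:
  k1=λy_n ⇒ h·k1=z·y_n;  k2=λ(1+3/4z)y_n ⇒ h·k2=z(1+3/4z)y_n
  y_{n+1}/y_n = 1 + z(1+3/4z) = 1 + z + 3/4z²
  so R(z) = 1 + z + 3/4z².

Solve |R(x)|<1 on ℝ⁻.
x=-1.62: |R|=1.3483
R=1: x+3/4x²=0 ⇒ x=−4/3=-1.3333; min R=1−1/(4·3/4)=0.6667>−1
Confirm numerically:
  x=-1.023: |R|=0.76190 <1
  x=-0.973: |R|=0.73705 <1
  x=-0.659: |R|=0.66671 <1
  x=-0.631: |R|=0.66762 <1
  x=-1.546: |R|=1.24659 >1
  x=-1.452: |R|=1.12923 >1
  x=-1.401: |R|=1.07110 >1
Stable set (-1.3333, 0).

left endpoint -1.3333.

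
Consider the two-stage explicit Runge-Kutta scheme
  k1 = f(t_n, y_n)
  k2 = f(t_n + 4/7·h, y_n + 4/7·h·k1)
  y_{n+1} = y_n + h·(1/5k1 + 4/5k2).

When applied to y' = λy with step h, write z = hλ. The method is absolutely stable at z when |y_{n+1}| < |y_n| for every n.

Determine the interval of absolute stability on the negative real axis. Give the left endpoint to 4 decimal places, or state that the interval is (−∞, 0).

(-2.1875, 0).

With y'=λy (z=hλ):
  k1=λy_n ⇒ h·k1=z·y_n;  k2=λ(1+4/7z)y_n ⇒ h·k2=z(1+4/7z)y_n
  y_{n+1}/y_n = 1 + 1/5z + 4/5z(1+4/7z) = 1 + z + 16/35z²
  so R(z) = 1 + z + 16/35z².

Boundary: |R(x)|=1, x<0.
x=-1.19: |R|=0.4574
R=1: x+16/35x²=0 ⇒ x=−35/16=-2.1875; min R=1−1/(4·16/35)=0.4531>−1
Confirm numerically:
  x=-2.047: |R|=0.86852 <1
  x=-1.600: |R|=0.57029 <1
  x=-1.488: |R|=0.52418 <1
  x=-2.675: |R|=1.59614 >1
  x=-2.593: |R|=1.48067 >1
Stable set (-2.1875, 0).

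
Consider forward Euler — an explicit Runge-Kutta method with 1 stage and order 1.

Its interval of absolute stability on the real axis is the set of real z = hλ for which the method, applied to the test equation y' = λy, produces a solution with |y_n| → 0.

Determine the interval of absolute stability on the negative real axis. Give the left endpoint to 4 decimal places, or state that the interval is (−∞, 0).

(-2.0000, 0).

Test eqn y'=λy, z=hλ:
  order 1, 1-stage ⇒ R(z)=1+z
  (e.g. R(-1.34)=-0.34000, |R|=0.34000)

Find x<0 with |R(x)|<1.
x=-1.34: |R|=0.3400
|R(-2.11)|=1.1100 |R(-2.05)|=1.0500 |R(-1.94)|=0.9400
Bisect:
  x_lo=-2.3319 |R|=1.3319  x_hi=-0.1076 |R|=0.8924
  mid=-1.21974 |R|=0.21974 →hi
  mid=-1.77583 |R|=0.77583 →hi
  mid=-2.05387 |R|=1.05387 →lo
  mid=-1.91485 |R|=0.91485 →hi
  mid=-1.98436 |R|=0.98436 →hi
  mid=-2.01912 |R|=1.01912 →lo
  mid=-2.00174 |R|=1.00174 →lo
  mid=-1.99305 |R|=0.99305 →hi
  mid=-1.99740 |R|=0.99740 →hi
  ...
  [-2.00011,-1.99998] ⇒ x*=-2.0000
Interval (-2.0000, 0).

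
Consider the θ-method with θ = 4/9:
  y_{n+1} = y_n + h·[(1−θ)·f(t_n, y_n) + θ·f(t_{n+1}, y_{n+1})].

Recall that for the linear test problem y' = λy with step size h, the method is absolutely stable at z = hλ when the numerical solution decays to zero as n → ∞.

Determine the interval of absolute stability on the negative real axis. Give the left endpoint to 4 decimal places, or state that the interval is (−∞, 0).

(-18.0000, 0).

Set f=λy, z=hλ:
  y_{n+1} = y_n + z·[5/9·y_n + 4/9·y_{n+1}] ⇒ (1 − 4/9z)y_{n+1} = (1 + 5/9z)y_n
  R(z) = (1 + 5/9z)/(1 − 4/9z).

Boundary: |R(x)|=1, x<0.
x=-0.77: |R|=0.4263
R=−1: 1+5/9x = −1+4/9x ⇒ -1/9x=2 ⇒ x=2/(-1/9)=-18.0000
Confirm numerically:
  x=-14.784: |R|=0.95280 <1
  x=-14.170: |R|=0.94169 <1
  x=-9.655: |R|=0.82476 <1
  x=-8.431: |R|=0.77603 <1
  x=-18.163: |R|=1.00200 >1
  x=-18.105: |R|=1.00129 >1
  x=-18.082: |R|=1.00101 >1
So |R|<1 on (-18.0000, 0).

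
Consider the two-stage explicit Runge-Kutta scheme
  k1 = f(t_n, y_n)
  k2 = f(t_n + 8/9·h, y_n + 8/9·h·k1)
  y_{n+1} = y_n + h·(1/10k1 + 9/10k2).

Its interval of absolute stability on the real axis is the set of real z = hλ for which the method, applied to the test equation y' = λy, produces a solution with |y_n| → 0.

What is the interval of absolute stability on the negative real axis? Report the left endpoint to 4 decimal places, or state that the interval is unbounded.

z∈(-1.2500,0).

On y'=λy, z=hλ:
  k1=λy_n ⇒ h·k1=z·y_n;  k2=λ(1+8/9z)y_n ⇒ h·k2=z(1+8/9z)y_n
  y_{n+1}/y_n = 1 + 1/10z + 9/10z(1+8/9z) = 1 + z + 4/5z²
  so R(z) = 1 + z + 4/5z².

Find x<0 with |R(x)|<1.
x=-0.94: |R|=0.7669
R=1: x+4/5x²=0 ⇒ x=−5/4=-1.2500; min R=1−1/(4·4/5)=0.6875>−1
Confirm numerically:
  x=-1.191: |R|=0.94378 <1
  x=-1.038: |R|=0.82396 <1
  x=-0.835: |R|=0.72278 <1
  x=-0.693: |R|=0.69120 <1
  x=-1.556: |R|=1.38091 >1
  x=-1.378: |R|=1.14111 >1
Stable set (-1.2500, 0).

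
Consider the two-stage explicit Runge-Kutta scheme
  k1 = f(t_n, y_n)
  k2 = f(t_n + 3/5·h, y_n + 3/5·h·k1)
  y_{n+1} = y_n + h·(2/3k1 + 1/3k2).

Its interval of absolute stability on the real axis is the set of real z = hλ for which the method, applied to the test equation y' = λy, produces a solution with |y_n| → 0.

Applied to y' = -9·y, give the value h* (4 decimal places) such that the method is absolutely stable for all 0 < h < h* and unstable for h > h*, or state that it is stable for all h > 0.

(-5.0000,0); λ=-9 ⇒ h* = (5)/9 = 0.5556.

Set f=λy, z=hλ:
  k1=λy_n ⇒ h·k1=z·y_n;  k2=λ(1+3/5z)y_n ⇒ h·k2=z(1+3/5z)y_n
  y_{n+1}/y_n = 1 + 2/3z + 1/3z(1+3/5z) = 1 + z + 1/5z²
  Hence R(z) = 1 + z + 1/5z².

Boundary: |R(x)|=1, x<0.
x=-0.64: |R|=0.4419
R=1: x+1/5x²=0 ⇒ x=−5=-5.0000; min R=1−1/(4·1/5)=-0.2500>−1
Confirm numerically:
  x=-4.528: |R|=0.57256 <1
  x=-3.720: |R|=0.04768 <1
  x=-2.514: |R|=0.24996 <1
  x=-5.374: |R|=1.40198 >1
  x=-5.063: |R|=1.06379 >1
Interval (-5.0000, 0).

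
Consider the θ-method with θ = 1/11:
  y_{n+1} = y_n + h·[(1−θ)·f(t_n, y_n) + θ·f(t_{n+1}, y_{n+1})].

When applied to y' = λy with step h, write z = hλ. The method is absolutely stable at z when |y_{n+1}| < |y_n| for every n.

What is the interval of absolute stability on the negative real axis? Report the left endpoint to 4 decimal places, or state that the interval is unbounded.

(-2.4444, 0).

On y'=λy, z=hλ:
  y_{n+1} = y_n + z·[10/11·y_n + 1/11·y_{n+1}] ⇒ (1 − 1/11z)y_{n+1} = (1 + 10/11z)y_n
  Hence R(z) = (1 + 10/11z)/(1 − 1/11z).

Find x<0 with |R(x)|<1.
x=-0.83: |R|=0.2282
R=−1: 1+10/11x = −1+1/11x ⇒ -9/11x=2 ⇒ x=2/(-9/11)=-2.4444
Confirm numerically:
  x=-2.142: |R|=0.79288 <1
  x=-1.778: |R|=0.53060 <1
  x=-1.703: |R|=0.47469 <1
  x=-3.002: |R|=1.35838 >1
  x=-2.900: |R|=1.29496 >1
Interval (-2.4444, 0).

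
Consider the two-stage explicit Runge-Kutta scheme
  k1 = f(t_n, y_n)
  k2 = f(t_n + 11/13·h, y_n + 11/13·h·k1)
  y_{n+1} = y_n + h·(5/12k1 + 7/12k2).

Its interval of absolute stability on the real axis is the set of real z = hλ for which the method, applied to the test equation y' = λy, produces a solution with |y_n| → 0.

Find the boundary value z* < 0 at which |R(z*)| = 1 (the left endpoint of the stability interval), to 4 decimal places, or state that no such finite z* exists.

On y'=λy, z=hλ:
  k1=λy_n ⇒ h·k1=z·y_n;  k2=λ(1+11/13z)y_n ⇒ h·k2=z(1+11/13z)y_n
  y_{n+1}/y_n = 1 + 5/12z + 7/12z(1+11/13z) = 1 + z + 77/156z²
  R(z) = 1 + z + 77/156z².

Need |R(x)|<1, x<0.
x=-0.43: |R|=0.6613
R=1: x+77/156x²=0 ⇒ x=−156/77=-2.0260; min R=1−1/(4·77/156)=0.4935>−1
Confirm numerically:
  x=-1.805: |R|=0.80313 <1
  x=-1.569: |R|=0.64610 <1
  x=-1.324: |R|=0.54125 <1
  x=-1.101: |R|=0.49733 <1
  x=-2.477: |R|=1.55143 >1
  x=-2.348: |R|=1.37321 >1
  x=-2.101: |R|=1.07780 >1
So |R|<1 on (-2.0260, 0).

z* = -2.0260.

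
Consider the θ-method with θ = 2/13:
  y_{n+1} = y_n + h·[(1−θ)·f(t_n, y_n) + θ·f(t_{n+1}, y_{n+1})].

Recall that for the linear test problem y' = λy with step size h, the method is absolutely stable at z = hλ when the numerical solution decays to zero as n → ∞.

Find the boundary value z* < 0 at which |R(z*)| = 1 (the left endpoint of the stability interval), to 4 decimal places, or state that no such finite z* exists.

z* = -2.8889.

With y'=λy (z=hλ):
  y_{n+1} = y_n + z·[11/13·y_n + 2/13·y_{n+1}] ⇒ (1 − 2/13z)y_{n+1} = (1 + 11/13z)y_n
  Hence R(z) = (1 + 11/13z)/(1 − 2/13z).

Boundary: |R(x)|=1, x<0.
x=-0.39: |R|=0.6321
R=−1: 1+11/13x = −1+2/13x ⇒ -9/13x=2 ⇒ x=2/(-9/13)=-2.8889
Confirm numerically:
  x=-2.786: |R|=0.95014 <1
  x=-2.609: |R|=0.86173 <1
  x=-2.592: |R|=0.85306 <1
  x=-2.100: |R|=0.58721 <1
  x=-3.427: |R|=1.24393 >1
  x=-3.153: |R|=1.12312 >1
  x=-3.088: |R|=1.09345 >1
Stable set (-2.8889, 0).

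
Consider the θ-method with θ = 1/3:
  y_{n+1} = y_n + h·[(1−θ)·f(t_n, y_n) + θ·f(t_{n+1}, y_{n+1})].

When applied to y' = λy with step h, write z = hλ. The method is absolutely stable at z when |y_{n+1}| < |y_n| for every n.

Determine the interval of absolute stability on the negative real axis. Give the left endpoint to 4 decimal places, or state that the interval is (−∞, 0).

(-6.0000, 0).

On y'=λy, z=hλ:
  y_{n+1} = y_n + z·[2/3·y_n + 1/3·y_{n+1}] ⇒ (1 − 1/3z)y_{n+1} = (1 + 2/3z)y_n
  ⇒ R(z) = (1 + 2/3z)/(1 − 1/3z).

Need |R(x)|<1, x<0.
x=-1.57: |R|=0.0306
R=−1: 1+2/3x = −1+1/3x ⇒ -1/3x=2 ⇒ x=2/(-1/3)=-6.0000
Confirm numerically:
  x=-5.926: |R|=0.99171 <1
  x=-3.980: |R|=0.71060 <1
  x=-3.782: |R|=0.67296 <1
  x=-3.010: |R|=0.50250 <1
  x=-6.190: |R|=1.02067 >1
  x=-6.137: |R|=1.01499 >1
  x=-6.071: |R|=1.00783 >1
Interval (-6.0000, 0).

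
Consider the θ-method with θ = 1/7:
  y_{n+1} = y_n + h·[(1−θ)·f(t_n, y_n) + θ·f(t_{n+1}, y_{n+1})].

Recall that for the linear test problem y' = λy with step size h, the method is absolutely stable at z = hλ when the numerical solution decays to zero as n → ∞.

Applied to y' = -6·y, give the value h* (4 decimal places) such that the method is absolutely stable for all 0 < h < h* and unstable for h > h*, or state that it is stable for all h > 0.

(-2.8000,0); λ=-6 ⇒ h* = (14/5)/6 = 0.4667.

Test eqn y'=λy, z=hλ:
  y_{n+1} = y_n + z·[6/7·y_n + 1/7·y_{n+1}] ⇒ (1 − 1/7z)y_{n+1} = (1 + 6/7z)y_n
  so R(z) = (1 + 6/7z)/(1 − 1/7z).

Boundary: |R(x)|=1, x<0.
x=-0.63: |R|=0.4220
R=−1: 1+6/7x = −1+1/7x ⇒ -5/7x=2 ⇒ x=2/(-5/7)=-2.8000
Confirm numerically:
  x=-2.477: |R|=0.82959 <1
  x=-2.090: |R|=0.60946 <1
  x=-1.903: |R|=0.49624 <1
  x=-3.374: |R|=1.27665 >1
  x=-2.829: |R|=1.01475 >1
Interval (-2.8000, 0).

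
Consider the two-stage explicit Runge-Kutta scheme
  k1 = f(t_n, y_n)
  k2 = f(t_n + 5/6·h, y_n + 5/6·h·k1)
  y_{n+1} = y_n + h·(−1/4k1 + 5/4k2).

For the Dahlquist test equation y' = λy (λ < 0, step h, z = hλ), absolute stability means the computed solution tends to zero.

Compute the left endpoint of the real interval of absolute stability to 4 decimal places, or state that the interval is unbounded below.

left endpoint -0.9600.

On y'=λy, z=hλ:
  k1=λy_n ⇒ h·k1=z·y_n;  k2=λ(1+5/6z)y_n ⇒ h·k2=z(1+5/6z)y_n
  y_{n+1}/y_n = 1 − 1/4z + 5/4z(1+5/6z) = 1 + z + 25/24z²
  R(z) = 1 + z + 25/24z².

Find x<0 with |R(x)|<1.
x=-1.54: |R|=1.9304
R=1: x+25/24x²=0 ⇒ x=−24/25=-0.9600; min R=1−1/(4·25/24)=0.7600>−1
Confirm numerically:
  x=-0.910: |R|=0.95260 <1
  x=-0.902: |R|=0.94550 <1
  x=-0.857: |R|=0.90805 <1
  x=-0.780: |R|=0.85375 <1
  x=-1.534: |R|=1.91720 >1
  x=-1.386: |R|=1.61504 >1
  x=-1.371: |R|=1.58696 >1
So |R|<1 on (-0.9600, 0).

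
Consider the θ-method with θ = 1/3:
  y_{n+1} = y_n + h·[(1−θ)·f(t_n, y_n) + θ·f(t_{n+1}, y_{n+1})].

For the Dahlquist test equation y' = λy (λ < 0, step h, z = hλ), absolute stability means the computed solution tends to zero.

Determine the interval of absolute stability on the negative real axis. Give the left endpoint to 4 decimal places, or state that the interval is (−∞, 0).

Test eqn y'=λy, z=hλ:
  y_{n+1} = y_n + z·[2/3·y_n + 1/3·y_{n+1}] ⇒ (1 − 1/3z)y_{n+1} = (1 + 2/3z)y_n
  R(z) = (1 + 2/3z)/(1 − 1/3z).

Need |R(x)|<1, x<0.
x=-0.71: |R|=0.4259
R=−1: 1+2/3x = −1+1/3x ⇒ -1/3x=2 ⇒ x=2/(-1/3)=-6.0000
Confirm numerically:
  x=-5.266: |R|=0.91120 <1
  x=-4.637: |R|=0.82153 <1
  x=-4.025: |R|=0.71886 <1
  x=-3.218: |R|=0.55259 <1
  x=-6.403: |R|=1.04286 >1
  x=-6.065: |R|=1.00717 >1
  x=-6.056: |R|=1.00618 >1
So |R|<1 on (-6.0000, 0).

(-6.0000, 0).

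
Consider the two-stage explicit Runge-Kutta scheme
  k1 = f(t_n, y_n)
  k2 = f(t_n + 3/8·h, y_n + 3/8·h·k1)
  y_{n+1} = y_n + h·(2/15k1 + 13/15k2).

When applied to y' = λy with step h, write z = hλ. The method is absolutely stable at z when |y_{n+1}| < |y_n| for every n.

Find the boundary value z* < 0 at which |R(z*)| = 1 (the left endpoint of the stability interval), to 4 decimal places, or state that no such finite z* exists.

On y'=λy, z=hλ:
  k1=λy_n ⇒ h·k1=z·y_n;  k2=λ(1+3/8z)y_n ⇒ h·k2=z(1+3/8z)y_n
  y_{n+1}/y_n = 1 + 2/15z + 13/15z(1+3/8z) = 1 + z + 13/40z²
  ⇒ R(z) = 1 + z + 13/40z².

Solve |R(x)|<1 on ℝ⁻.
x=-1.67: |R|=0.2364
R=1: x+13/40x²=0 ⇒ x=−40/13=-3.0769; min R=1−1/(4·13/40)=0.2308>−1
Confirm numerically:
  x=-2.968: |R|=0.89493 <1
  x=-2.472: |R|=0.51400 <1
  x=-2.263: |R|=0.40138 <1
  x=-1.835: |R|=0.25935 <1
  x=-3.585: |R|=1.59197 >1
  x=-3.289: |R|=1.22669 >1
Stable set (-3.0769, 0).

z* = -3.0769.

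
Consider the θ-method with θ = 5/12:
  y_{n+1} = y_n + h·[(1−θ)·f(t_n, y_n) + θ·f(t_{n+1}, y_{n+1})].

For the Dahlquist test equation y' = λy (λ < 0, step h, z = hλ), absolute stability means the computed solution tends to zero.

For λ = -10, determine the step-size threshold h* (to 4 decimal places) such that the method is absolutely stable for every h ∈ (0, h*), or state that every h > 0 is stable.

(-12.0000,0); λ=-10 ⇒ h* = (12)/10 = 1.2000.

Set f=λy, z=hλ:
  y_{n+1} = y_n + z·[7/12·y_n + 5/12·y_{n+1}] ⇒ (1 − 5/12z)y_{n+1} = (1 + 7/12z)y_n
  ⇒ R(z) = (1 + 7/12z)/(1 − 5/12z).

Solve |R(x)|<1 on ℝ⁻.
x=-0.48: |R|=0.6000
R=−1: 1+7/12x = −1+5/12x ⇒ -1/6x=2 ⇒ x=2/(-1/6)=-12.0000
Confirm numerically:
  x=-11.090: |R|=0.97302 <1
  x=-9.536: |R|=0.91743 <1
  x=-9.370: |R|=0.91062 <1
  x=-12.155: |R|=1.00426 >1
  x=-12.117: |R|=1.00322 >1
  x=-12.035: |R|=1.00097 >1
Stable set (-12.0000, 0).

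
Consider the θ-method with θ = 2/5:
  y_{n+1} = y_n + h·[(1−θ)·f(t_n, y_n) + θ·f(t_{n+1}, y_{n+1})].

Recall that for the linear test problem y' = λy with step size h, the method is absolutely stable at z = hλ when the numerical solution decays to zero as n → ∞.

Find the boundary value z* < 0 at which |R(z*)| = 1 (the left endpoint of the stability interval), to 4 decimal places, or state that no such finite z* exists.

Set f=λy, z=hλ:
  y_{n+1} = y_n + z·[3/5·y_n + 2/5·y_{n+1}] ⇒ (1 − 2/5z)y_{n+1} = (1 + 3/5z)y_n
  ⇒ R(z) = (1 + 3/5z)/(1 − 2/5z).

Need |R(x)|<1, x<0.
x=-0.47: |R|=0.6044
R=−1: 1+3/5x = −1+2/5x ⇒ -1/5x=2 ⇒ x=2/(-1/5)=-10.0000
Confirm numerically:
  x=-8.883: |R|=0.95094 <1
  x=-6.473: |R|=0.80347 <1
  x=-6.259: |R|=0.78645 <1
  x=-5.414: |R|=0.71026 <1
  x=-10.428: |R|=1.01655 >1
  x=-10.177: |R|=1.00698 >1
So |R|<1 on (-10.0000, 0).

left endpoint -10.0000.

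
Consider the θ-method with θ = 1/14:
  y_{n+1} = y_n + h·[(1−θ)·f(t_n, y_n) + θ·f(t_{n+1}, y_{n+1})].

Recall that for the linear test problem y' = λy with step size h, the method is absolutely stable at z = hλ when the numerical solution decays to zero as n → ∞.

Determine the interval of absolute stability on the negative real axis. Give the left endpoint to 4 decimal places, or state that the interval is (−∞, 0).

Set f=λy, z=hλ:
  y_{n+1} = y_n + z·[13/14·y_n + 1/14·y_{n+1}] ⇒ (1 − 1/14z)y_{n+1} = (1 + 13/14z)y_n
  R(z) = (1 + 13/14z)/(1 − 1/14z).

Boundary: |R(x)|=1, x<0.
x=-1.78: |R|=0.5792
R=−1: 1+13/14x = −1+1/14x ⇒ -6/7x=2 ⇒ x=2/(-6/7)=-2.3333
Confirm numerically:
  x=-2.309: |R|=0.98210 <1
  x=-2.241: |R|=0.93178 <1
  x=-1.095: |R|=0.01557 <1
  x=-2.704: |R|=1.26628 >1
  x=-2.525: |R|=1.13918 >1
  x=-2.463: |R|=1.09451 >1
So |R|<1 on (-2.3333, 0).

z∈(-2.3333,0).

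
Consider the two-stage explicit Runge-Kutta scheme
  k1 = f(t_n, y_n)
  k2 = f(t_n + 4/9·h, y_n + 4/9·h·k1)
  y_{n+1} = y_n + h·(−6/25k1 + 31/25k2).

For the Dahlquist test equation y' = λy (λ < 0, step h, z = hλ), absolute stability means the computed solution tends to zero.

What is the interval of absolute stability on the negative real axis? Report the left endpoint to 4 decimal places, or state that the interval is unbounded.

(-1.8145, 0).

Set f=λy, z=hλ:
  k1=λy_n ⇒ h·k1=z·y_n;  k2=λ(1+4/9z)y_n ⇒ h·k2=z(1+4/9z)y_n
  y_{n+1}/y_n = 1 − 6/25z + 31/25z(1+4/9z) = 1 + z + 124/225z²
  so R(z) = 1 + z + 124/225z².

Find x<0 with |R(x)|<1.
x=-1.53: |R|=0.7601
R=1: x+124/225x²=0 ⇒ x=−225/124=-1.8145; min R=1−1/(4·124/225)=0.5464>−1
Confirm numerically:
  x=-1.621: |R|=0.82712 <1
  x=-1.599: |R|=0.81008 <1
  x=-0.939: |R|=0.54693 <1
  x=-0.909: |R|=0.54637 <1
  x=-1.926: |R|=1.11833 >1
  x=-1.917: |R|=1.10827 >1
Stable set (-1.8145, 0).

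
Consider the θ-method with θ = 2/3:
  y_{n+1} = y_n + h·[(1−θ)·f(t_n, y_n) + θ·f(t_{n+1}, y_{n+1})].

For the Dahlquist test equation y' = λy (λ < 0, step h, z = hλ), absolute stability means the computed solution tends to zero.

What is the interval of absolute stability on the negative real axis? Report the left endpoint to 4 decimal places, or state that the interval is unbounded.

Test eqn y'=λy, z=hλ:
  y_{n+1} = y_n + z·[1/3·y_n + 2/3·y_{n+1}] ⇒ (1 − 2/3z)y_{n+1} = (1 + 1/3z)y_n
  so R(z) = (1 + 1/3z)/(1 − 2/3z).

Find x<0 with |R(x)|<1.
x=-0.63: |R|=0.5563
x=-2: |R|=0.1429
x=-10: |R|=0.3043
x=-100: |R|=0.4778
θ=2/3≥1/2 ⇒ |1+1/3x|<|1−2/3x| ∀x<0 ⇒ interval (−∞,0).

(−∞, 0) — no finite endpoint.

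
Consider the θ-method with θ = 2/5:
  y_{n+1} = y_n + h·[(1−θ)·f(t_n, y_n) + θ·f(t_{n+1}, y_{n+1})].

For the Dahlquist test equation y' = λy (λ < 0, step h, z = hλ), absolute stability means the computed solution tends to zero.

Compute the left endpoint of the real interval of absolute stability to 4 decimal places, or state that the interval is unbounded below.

On y'=λy, z=hλ:
  y_{n+1} = y_n + z·[3/5·y_n + 2/5·y_{n+1}] ⇒ (1 − 2/5z)y_{n+1} = (1 + 3/5z)y_n
  so R(z) = (1 + 3/5z)/(1 − 2/5z).

Solve |R(x)|<1 on ℝ⁻.
x=-0.46: |R|=0.6115
R=−1: 1+3/5x = −1+2/5x ⇒ -1/5x=2 ⇒ x=2/(-1/5)=-10.0000
Confirm numerically:
  x=-8.329: |R|=0.92285 <1
  x=-7.617: |R|=0.88223 <1
  x=-5.602: |R|=0.72859 <1
  x=-4.369: |R|=0.59012 <1
  x=-10.437: |R|=1.01689 >1
  x=-10.272: |R|=1.01065 >1
So |R|<1 on (-10.0000, 0).

z* = -10.0000.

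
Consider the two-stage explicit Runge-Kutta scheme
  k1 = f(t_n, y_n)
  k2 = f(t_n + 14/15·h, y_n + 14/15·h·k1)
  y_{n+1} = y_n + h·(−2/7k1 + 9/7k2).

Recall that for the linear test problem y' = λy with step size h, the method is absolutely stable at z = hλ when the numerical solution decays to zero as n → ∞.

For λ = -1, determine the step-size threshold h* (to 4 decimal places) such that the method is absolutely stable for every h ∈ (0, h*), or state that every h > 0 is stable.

(-0.8333,0); λ=-1 ⇒ h* = (5/6)/1 = 0.8333.

With y'=λy (z=hλ):
  k1=λy_n ⇒ h·k1=z·y_n;  k2=λ(1+14/15z)y_n ⇒ h·k2=z(1+14/15z)y_n
  y_{n+1}/y_n = 1 − 2/7z + 9/7z(1+14/15z) = 1 + z + 6/5z²
  R(z) = 1 + z + 6/5z².

Solve |R(x)|<1 on ℝ⁻.
x=-0.79: |R|=0.9589
R=1: x+6/5x²=0 ⇒ x=−5/6=-0.8333; min R=1−1/(4·6/5)=0.7917>−1
Confirm numerically:
  x=-0.555: |R|=0.81463 <1
  x=-0.429: |R|=0.79185 <1
  x=-0.354: |R|=0.79638 <1
  x=-0.917: |R|=1.09207 >1
  x=-0.912: |R|=1.08609 >1
Interval (-0.8333, 0).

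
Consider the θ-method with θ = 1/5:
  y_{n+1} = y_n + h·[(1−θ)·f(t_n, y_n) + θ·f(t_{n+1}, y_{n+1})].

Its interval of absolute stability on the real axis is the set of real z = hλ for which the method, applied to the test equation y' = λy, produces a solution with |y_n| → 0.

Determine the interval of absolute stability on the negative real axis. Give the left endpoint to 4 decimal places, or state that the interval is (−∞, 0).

z∈(-3.3333,0).

With y'=λy (z=hλ):
  y_{n+1} = y_n + z·[4/5·y_n + 1/5·y_{n+1}] ⇒ (1 − 1/5z)y_{n+1} = (1 + 4/5z)y_n
  so R(z) = (1 + 4/5z)/(1 − 1/5z).

Need |R(x)|<1, x<0.
x=-1.66: |R|=0.2462
R=−1: 1+4/5x = −1+1/5x ⇒ -3/5x=2 ⇒ x=2/(-3/5)=-3.3333
Confirm numerically:
  x=-1.751: |R|=0.29684 <1
  x=-1.666: |R|=0.24962 <1
  x=-1.463: |R|=0.13183 <1
  x=-1.459: |R|=0.12943 <1
  x=-3.901: |R|=1.19133 >1
  x=-3.528: |R|=1.06848 >1
  x=-3.441: |R|=1.03827 >1
Interval (-3.3333, 0).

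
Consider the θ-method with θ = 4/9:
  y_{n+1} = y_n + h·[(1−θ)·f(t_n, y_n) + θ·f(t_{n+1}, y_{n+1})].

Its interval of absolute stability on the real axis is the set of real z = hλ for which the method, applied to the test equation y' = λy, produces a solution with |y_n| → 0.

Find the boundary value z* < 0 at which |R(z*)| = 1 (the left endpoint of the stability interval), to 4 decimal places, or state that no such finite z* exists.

Set f=λy, z=hλ:
  y_{n+1} = y_n + z·[5/9·y_n + 4/9·y_{n+1}] ⇒ (1 − 4/9z)y_{n+1} = (1 + 5/9z)y_n
  so R(z) = (1 + 5/9z)/(1 − 4/9z).

Need |R(x)|<1, x<0.
x=-1.14: |R|=0.2434
R=−1: 1+5/9x = −1+4/9x ⇒ -1/9x=2 ⇒ x=2/(-1/9)=-18.0000
Confirm numerically:
  x=-14.959: |R|=0.95582 <1
  x=-8.254: |R|=0.76804 <1
  x=-7.595: |R|=0.73578 <1
  x=-18.466: |R|=1.00562 >1
  x=-18.437: |R|=1.00528 >1
  x=-18.033: |R|=1.00041 >1
So |R|<1 on (-18.0000, 0).

z* = -18.0000.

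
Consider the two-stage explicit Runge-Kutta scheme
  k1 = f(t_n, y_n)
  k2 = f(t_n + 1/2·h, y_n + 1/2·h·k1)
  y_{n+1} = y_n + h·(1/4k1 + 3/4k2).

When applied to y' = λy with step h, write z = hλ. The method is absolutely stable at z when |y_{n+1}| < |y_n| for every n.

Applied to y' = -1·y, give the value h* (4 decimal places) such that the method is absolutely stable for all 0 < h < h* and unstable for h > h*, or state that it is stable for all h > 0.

(-2.6667,0); λ=-1 ⇒ h* = (8/3)/1 = 2.6667.

On y'=λy, z=hλ:
  k1=λy_n ⇒ h·k1=z·y_n;  k2=λ(1+1/2z)y_n ⇒ h·k2=z(1+1/2z)y_n
  y_{n+1}/y_n = 1 + 1/4z + 3/4z(1+1/2z) = 1 + z + 3/8z²
  ⇒ R(z) = 1 + z + 3/8z².

Need |R(x)|<1, x<0.
x=-0.49: |R|=0.6000
R=1: x+3/8x²=0 ⇒ x=−8/3=-2.6667; min R=1−1/(4·3/8)=0.3333>−1
Confirm numerically:
  x=-2.560: |R|=0.89760 <1
  x=-2.058: |R|=0.53026 <1
  x=-1.236: |R|=0.33689 <1
  x=-3.077: |R|=1.47347 >1
  x=-2.983: |R|=1.35386 >1
  x=-2.977: |R|=1.34645 >1
So |R|<1 on (-2.6667, 0).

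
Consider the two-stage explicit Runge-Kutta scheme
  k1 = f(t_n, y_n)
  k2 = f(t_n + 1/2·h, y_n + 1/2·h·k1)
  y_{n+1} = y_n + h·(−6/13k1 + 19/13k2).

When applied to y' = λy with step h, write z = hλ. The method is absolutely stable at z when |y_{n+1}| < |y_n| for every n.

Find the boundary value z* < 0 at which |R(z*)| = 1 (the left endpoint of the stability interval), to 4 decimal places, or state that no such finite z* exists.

Test eqn y'=λy, z=hλ:
  k1=λy_n ⇒ h·k1=z·y_n;  k2=λ(1+1/2z)y_n ⇒ h·k2=z(1+1/2z)y_n
  y_{n+1}/y_n = 1 − 6/13z + 19/13z(1+1/2z) = 1 + z + 19/26z²
  R(z) = 1 + z + 19/26z².

Need |R(x)|<1, x<0.
x=-0.96: |R|=0.7135
R=1: x+19/26x²=0 ⇒ x=−26/19=-1.3684; min R=1−1/(4·19/26)=0.6579>−1
Confirm numerically:
  x=-1.273: |R|=0.91123 <1
  x=-1.013: |R|=0.73689 <1
  x=-0.967: |R|=0.71633 <1
  x=-1.710: |R|=1.42684 >1
  x=-1.666: |R|=1.36229 >1
  x=-1.407: |R|=1.03967 >1
So |R|<1 on (-1.3684, 0).

left endpoint -1.3684.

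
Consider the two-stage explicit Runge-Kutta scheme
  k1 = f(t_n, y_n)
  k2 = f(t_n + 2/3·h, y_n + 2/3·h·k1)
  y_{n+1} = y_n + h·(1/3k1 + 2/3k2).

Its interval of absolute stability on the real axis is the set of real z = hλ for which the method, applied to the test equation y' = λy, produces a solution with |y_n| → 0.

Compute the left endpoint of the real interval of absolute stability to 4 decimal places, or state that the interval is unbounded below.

On y'=λy, z=hλ:
  k1=λy_n ⇒ h·k1=z·y_n;  k2=λ(1+2/3z)y_n ⇒ h·k2=z(1+2/3z)y_n
  y_{n+1}/y_n = 1 + 1/3z + 2/3z(1+2/3z) = 1 + z + 4/9z²
  Hence R(z) = 1 + z + 4/9z².

Boundary: |R(x)|=1, x<0.
x=-0.72: |R|=0.5104
R=1: x+4/9x²=0 ⇒ x=−9/4=-2.2500; min R=1−1/(4·4/9)=0.4375>−1
Confirm numerically:
  x=-1.617: |R|=0.54508 <1
  x=-1.460: |R|=0.48738 <1
  x=-1.209: |R|=0.44064 <1
  x=-2.761: |R|=1.62705 >1
  x=-2.416: |R|=1.17825 >1
  x=-2.323: |R|=1.07537 >1
Stable set (-2.2500, 0).

left endpoint -2.2500.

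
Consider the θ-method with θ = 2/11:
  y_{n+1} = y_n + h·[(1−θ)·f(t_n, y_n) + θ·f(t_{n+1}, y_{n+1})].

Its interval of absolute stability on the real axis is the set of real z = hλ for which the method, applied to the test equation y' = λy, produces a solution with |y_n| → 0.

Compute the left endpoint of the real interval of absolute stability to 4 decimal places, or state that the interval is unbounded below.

With y'=λy (z=hλ):
  y_{n+1} = y_n + z·[9/11·y_n + 2/11·y_{n+1}] ⇒ (1 − 2/11z)y_{n+1} = (1 + 9/11z)y_n
  so R(z) = (1 + 9/11z)/(1 − 2/11z).

Need |R(x)|<1, x<0.
x=-1.5: |R|=0.1786
R=−1: 1+9/11x = −1+2/11x ⇒ -7/11x=2 ⇒ x=2/(-7/11)=-3.1429
Confirm numerically:
  x=-2.486: |R|=0.71212 <1
  x=-2.409: |R|=0.67524 <1
  x=-2.202: |R|=0.57245 <1
  x=-1.466: |R|=0.15748 <1
  x=-3.532: |R|=1.15080 >1
  x=-3.252: |R|=1.04365 >1
  x=-3.227: |R|=1.03375 >1
Stable set (-3.1429, 0).

left endpoint -3.1429.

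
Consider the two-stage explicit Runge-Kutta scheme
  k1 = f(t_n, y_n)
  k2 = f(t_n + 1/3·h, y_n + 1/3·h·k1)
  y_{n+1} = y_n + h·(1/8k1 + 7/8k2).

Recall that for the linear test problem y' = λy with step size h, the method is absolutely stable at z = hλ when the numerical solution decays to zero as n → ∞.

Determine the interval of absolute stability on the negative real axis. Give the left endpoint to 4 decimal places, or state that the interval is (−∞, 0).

(-3.4286, 0).

Test eqn y'=λy, z=hλ:
  k1=λy_n ⇒ h·k1=z·y_n;  k2=λ(1+1/3z)y_n ⇒ h·k2=z(1+1/3z)y_n
  y_{n+1}/y_n = 1 + 1/8z + 7/8z(1+1/3z) = 1 + z + 7/24z²
  ⇒ R(z) = 1 + z + 7/24z².

Solve |R(x)|<1 on ℝ⁻.
x=-0.51: |R|=0.5659
R=1: x+7/24x²=0 ⇒ x=−24/7=-3.4286; min R=1−1/(4·7/24)=0.1429>−1
Confirm numerically:
  x=-2.695: |R|=0.42338 <1
  x=-2.425: |R|=0.29018 <1
  x=-2.101: |R|=0.18648 <1
  x=-1.931: |R|=0.15656 <1
  x=-3.923: |R|=1.56573 >1
  x=-3.915: |R|=1.55544 >1
  x=-3.541: |R|=1.11612 >1
Interval (-3.4286, 0).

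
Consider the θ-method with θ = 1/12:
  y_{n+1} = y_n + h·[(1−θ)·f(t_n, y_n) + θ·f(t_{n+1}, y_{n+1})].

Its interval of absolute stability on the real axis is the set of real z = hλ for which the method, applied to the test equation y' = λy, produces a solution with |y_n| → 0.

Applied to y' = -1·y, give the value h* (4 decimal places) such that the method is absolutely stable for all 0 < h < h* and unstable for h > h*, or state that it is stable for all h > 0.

(-2.4000,0); λ=-1 ⇒ h* = (12/5)/1 = 2.4000.

Test eqn y'=λy, z=hλ:
  y_{n+1} = y_n + z·[11/12·y_n + 1/12·y_{n+1}] ⇒ (1 − 1/12z)y_{n+1} = (1 + 11/12z)y_n
  so R(z) = (1 + 11/12z)/(1 − 1/12z).

Solve |R(x)|<1 on ℝ⁻.
x=-1.13: |R|=0.0327
R=−1: 1+11/12x = −1+1/12x ⇒ -5/6x=2 ⇒ x=2/(-5/6)=-2.4000
Confirm numerically:
  x=-2.231: |R|=0.88125 <1
  x=-1.713: |R|=0.49902 <1
  x=-1.348: |R|=0.21187 <1
  x=-2.997: |R|=1.39808 >1
  x=-2.772: |R|=1.25183 >1
  x=-2.487: |R|=1.06005 >1
Stable set (-2.4000, 0).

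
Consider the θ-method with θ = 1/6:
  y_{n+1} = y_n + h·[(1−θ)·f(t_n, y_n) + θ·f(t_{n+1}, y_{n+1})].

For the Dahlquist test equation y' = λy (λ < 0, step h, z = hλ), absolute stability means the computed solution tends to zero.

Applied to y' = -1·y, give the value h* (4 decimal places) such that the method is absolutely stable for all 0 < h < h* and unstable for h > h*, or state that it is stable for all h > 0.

(-3.0000,0); λ=-1 ⇒ h* = (3)/1 = 3.0000.

Set f=λy, z=hλ:
  y_{n+1} = y_n + z·[5/6·y_n + 1/6·y_{n+1}] ⇒ (1 − 1/6z)y_{n+1} = (1 + 5/6z)y_n
  R(z) = (1 + 5/6z)/(1 − 1/6z).

Solve |R(x)|<1 on ℝ⁻.
x=-1.32: |R|=0.0820
R=−1: 1+5/6x = −1+1/6x ⇒ -2/3x=2 ⇒ x=2/(-2/3)=-3.0000
Confirm numerically:
  x=-2.427: |R|=0.72802 <1
  x=-2.341: |R|=0.68397 <1
  x=-1.897: |R|=0.44131 <1
  x=-1.375: |R|=0.11864 <1
  x=-3.312: |R|=1.13402 >1
  x=-3.294: |R|=1.12653 >1
  x=-3.026: |R|=1.01152 >1
So |R|<1 on (-3.0000, 0).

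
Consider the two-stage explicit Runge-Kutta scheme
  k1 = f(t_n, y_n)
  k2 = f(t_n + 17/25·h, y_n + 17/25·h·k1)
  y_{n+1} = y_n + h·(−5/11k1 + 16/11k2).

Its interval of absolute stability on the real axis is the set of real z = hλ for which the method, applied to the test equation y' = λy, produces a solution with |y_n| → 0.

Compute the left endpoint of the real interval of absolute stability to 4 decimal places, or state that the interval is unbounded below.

z* = -1.0110.

Test eqn y'=λy, z=hλ:
  k1=λy_n ⇒ h·k1=z·y_n;  k2=λ(1+17/25z)y_n ⇒ h·k2=z(1+17/25z)y_n
  y_{n+1}/y_n = 1 − 5/11z + 16/11z(1+17/25z) = 1 + z + 272/275z²
  ⇒ R(z) = 1 + z + 272/275z².

Find x<0 with |R(x)|<1.
x=-0.72: |R|=0.7927
R=1: x+272/275x²=0 ⇒ x=−275/272=-1.0110; min R=1−1/(4·272/275)=0.7472>−1
Confirm numerically:
  x=-0.930: |R|=0.92546 <1
  x=-0.921: |R|=0.91799 <1
  x=-0.461: |R|=0.74920 <1
  x=-1.530: |R|=1.78536 >1
  x=-1.234: |R|=1.27214 >1
  x=-1.187: |R|=1.20660 >1
Stable set (-1.0110, 0).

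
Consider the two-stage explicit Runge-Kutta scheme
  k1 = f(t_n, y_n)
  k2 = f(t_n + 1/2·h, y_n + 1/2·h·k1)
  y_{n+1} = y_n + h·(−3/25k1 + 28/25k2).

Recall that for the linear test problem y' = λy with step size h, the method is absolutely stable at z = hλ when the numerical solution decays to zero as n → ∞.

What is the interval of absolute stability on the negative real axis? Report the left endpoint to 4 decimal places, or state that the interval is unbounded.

On y'=λy, z=hλ:
  k1=λy_n ⇒ h·k1=z·y_n;  k2=λ(1+1/2z)y_n ⇒ h·k2=z(1+1/2z)y_n
  y_{n+1}/y_n = 1 − 3/25z + 28/25z(1+1/2z) = 1 + z + 14/25z²
  ⇒ R(z) = 1 + z + 14/25z².

Solve |R(x)|<1 on ℝ⁻.
x=-1.54: |R|=0.7881
R=1: x+14/25x²=0 ⇒ x=−25/14=-1.7857; min R=1−1/(4·14/25)=0.5536>−1
Confirm numerically:
  x=-1.609: |R|=0.84077 <1
  x=-1.084: |R|=0.57403 <1
  x=-0.950: |R|=0.55540 <1
  x=-0.849: |R|=0.55465 <1
  x=-1.930: |R|=1.15594 >1
  x=-1.896: |R|=1.11710 >1
  x=-1.878: |R|=1.09706 >1
Stable set (-1.7857, 0).

(-1.7857, 0).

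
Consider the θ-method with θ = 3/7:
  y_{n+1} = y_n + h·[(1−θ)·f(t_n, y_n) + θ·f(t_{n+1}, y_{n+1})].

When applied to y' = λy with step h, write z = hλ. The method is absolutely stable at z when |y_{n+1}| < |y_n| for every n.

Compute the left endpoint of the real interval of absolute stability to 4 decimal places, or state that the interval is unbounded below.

On y'=λy, z=hλ:
  y_{n+1} = y_n + z·[4/7·y_n + 3/7·y_{n+1}] ⇒ (1 − 3/7z)y_{n+1} = (1 + 4/7z)y_n
  R(z) = (1 + 4/7z)/(1 − 3/7z).

Boundary: |R(x)|=1, x<0.
x=-1.14: |R|=0.2342
R=−1: 1+4/7x = −1+3/7x ⇒ -1/7x=2 ⇒ x=2/(-1/7)=-14.0000
Confirm numerically:
  x=-8.668: |R|=0.83844 <1
  x=-6.620: |R|=0.72524 <1
  x=-6.595: |R|=0.72354 <1
  x=-14.306: |R|=1.00613 >1
  x=-14.057: |R|=1.00116 >1
Stable set (-14.0000, 0).

left endpoint -14.0000.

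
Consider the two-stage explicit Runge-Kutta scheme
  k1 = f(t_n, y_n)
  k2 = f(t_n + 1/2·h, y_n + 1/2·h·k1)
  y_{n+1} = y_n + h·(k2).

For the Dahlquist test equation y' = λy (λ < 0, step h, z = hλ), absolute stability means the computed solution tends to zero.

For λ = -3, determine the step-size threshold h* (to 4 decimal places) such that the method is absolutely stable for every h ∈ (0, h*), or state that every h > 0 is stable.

(-2.0000,0); λ=-3 ⇒ h* = (2)/3 = 0.6667.

With y'=λy (z=hλ):
  k1=λy_n ⇒ h·k1=z·y_n;  k2=λ(1+1/2z)y_n ⇒ h·k2=z(1+1/2z)y_n
  y_{n+1}/y_n = 1 + z(1+1/2z) = 1 + z + 1/2z²
  so R(z) = 1 + z + 1/2z².

Need |R(x)|<1, x<0.
x=-1.35: |R|=0.5613
R=1: x+1/2x²=0 ⇒ x=−2=-2.0000; min R=1−1/(4·1/2)=0.5000>−1
Confirm numerically:
  x=-1.812: |R|=0.82967 <1
  x=-1.535: |R|=0.64311 <1
  x=-1.025: |R|=0.50031 <1
  x=-2.472: |R|=1.58339 >1
  x=-2.415: |R|=1.50111 >1
  x=-2.144: |R|=1.15437 >1
So |R|<1 on (-2.0000, 0).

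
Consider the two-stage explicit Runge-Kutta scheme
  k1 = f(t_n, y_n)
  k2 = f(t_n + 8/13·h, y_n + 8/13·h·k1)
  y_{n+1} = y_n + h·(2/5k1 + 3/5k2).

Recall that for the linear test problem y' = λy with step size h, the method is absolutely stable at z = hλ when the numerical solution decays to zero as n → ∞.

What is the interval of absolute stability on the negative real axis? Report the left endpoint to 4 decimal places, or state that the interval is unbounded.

On y'=λy, z=hλ:
  k1=λy_n ⇒ h·k1=z·y_n;  k2=λ(1+8/13z)y_n ⇒ h·k2=z(1+8/13z)y_n
  y_{n+1}/y_n = 1 + 2/5z + 3/5z(1+8/13z) = 1 + z + 24/65z²
  R(z) = 1 + z + 24/65z².

Boundary: |R(x)|=1, x<0.
x=-0.32: |R|=0.7178
R=1: x+24/65x²=0 ⇒ x=−65/24=-2.7083; min R=1−1/(4·24/65)=0.3229>−1
Confirm numerically:
  x=-2.496: |R|=0.80431 <1
  x=-2.120: |R|=0.53947 <1
  x=-2.098: |R|=0.52721 <1
  x=-1.109: |R|=0.34511 <1
  x=-3.180: |R|=1.55381 >1
  x=-2.809: |R|=1.10441 >1
  x=-2.795: |R|=1.08944 >1
Interval (-2.7083, 0).

z∈(-2.7083,0).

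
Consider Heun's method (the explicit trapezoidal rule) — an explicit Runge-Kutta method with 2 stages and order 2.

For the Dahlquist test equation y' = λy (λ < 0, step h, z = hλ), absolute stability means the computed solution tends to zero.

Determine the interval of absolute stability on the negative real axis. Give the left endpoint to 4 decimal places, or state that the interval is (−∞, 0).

Set f=λy, z=hλ:
  order 2, 2-stage ⇒ R(z)=1+z+z^2/2
  (e.g. R(-0.34)=0.71780, |R|=0.71780)

Find x<0 with |R(x)|<1.
x=-0.34: |R|=0.7178
|R(-2.31)|=1.3580 |R(-2.21)|=1.2320 |R(-0.63)|=0.5684
Bisect:
  x_lo=-2.6627 |R|=1.8822  x_hi=-0.3987 |R|=0.6808
  mid=-1.53066 |R|=0.64080 →hi
  mid=-2.09666 |R|=1.10133 →lo
  mid=-1.81366 |R|=0.83102 →hi
  mid=-1.95516 |R|=0.95616 →hi
  mid=-2.02591 |R|=1.02624 →lo
  mid=-1.99053 |R|=0.99058 →hi
  mid=-2.00822 |R|=1.00826 →lo
  mid=-1.99938 |R|=0.99938 →hi
  mid=-2.00380 |R|=1.00381 →lo
  mid=-2.00159 |R|=1.00159 →lo
  ...
  [-2.00007,-1.99993] ⇒ x*=-2.0000
Interval (-2.0000, 0).

(-2.0000, 0).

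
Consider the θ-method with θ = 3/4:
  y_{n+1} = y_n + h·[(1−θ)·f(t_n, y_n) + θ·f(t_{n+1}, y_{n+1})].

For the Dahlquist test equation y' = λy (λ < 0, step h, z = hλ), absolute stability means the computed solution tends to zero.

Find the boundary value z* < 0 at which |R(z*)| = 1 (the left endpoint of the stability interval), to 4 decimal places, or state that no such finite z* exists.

On y'=λy, z=hλ:
  y_{n+1} = y_n + z·[1/4·y_n + 3/4·y_{n+1}] ⇒ (1 − 3/4z)y_{n+1} = (1 + 1/4z)y_n
  ⇒ R(z) = (1 + 1/4z)/(1 − 3/4z).

Boundary: |R(x)|=1, x<0.
x=-1.24: |R|=0.3575
x=-2: |R|=0.2000
x=-10: |R|=0.1765
x=-100: |R|=0.3158
θ=3/4≥1/2 ⇒ |1+1/4x|<|1−3/4x| ∀x<0 ⇒ unbounded interval.

interval (−∞, 0).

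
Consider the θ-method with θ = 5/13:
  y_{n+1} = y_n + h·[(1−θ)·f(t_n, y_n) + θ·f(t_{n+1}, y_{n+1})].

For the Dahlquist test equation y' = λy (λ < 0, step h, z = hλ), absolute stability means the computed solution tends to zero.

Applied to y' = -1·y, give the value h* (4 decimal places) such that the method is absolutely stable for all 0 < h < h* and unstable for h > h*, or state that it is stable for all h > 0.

(-8.6667,0); λ=-1 ⇒ h* = (26/3)/1 = 8.6667.

On y'=λy, z=hλ:
  y_{n+1} = y_n + z·[8/13·y_n + 5/13·y_{n+1}] ⇒ (1 − 5/13z)y_{n+1} = (1 + 8/13z)y_n
  ⇒ R(z) = (1 + 8/13z)/(1 − 5/13z).

Solve |R(x)|<1 on ℝ⁻.
x=-0.62: |R|=0.4994
R=−1: 1+8/13x = −1+5/13x ⇒ -3/13x=2 ⇒ x=2/(-3/13)=-8.6667
Confirm numerically:
  x=-8.207: |R|=0.97448 <1
  x=-5.350: |R|=0.74969 <1
  x=-3.569: |R|=0.50420 <1
  x=-3.551: |R|=0.50099 <1
  x=-8.909: |R|=1.01263 >1
  x=-8.881: |R|=1.01120 >1
  x=-8.865: |R|=1.01038 >1
Stable set (-8.6667, 0).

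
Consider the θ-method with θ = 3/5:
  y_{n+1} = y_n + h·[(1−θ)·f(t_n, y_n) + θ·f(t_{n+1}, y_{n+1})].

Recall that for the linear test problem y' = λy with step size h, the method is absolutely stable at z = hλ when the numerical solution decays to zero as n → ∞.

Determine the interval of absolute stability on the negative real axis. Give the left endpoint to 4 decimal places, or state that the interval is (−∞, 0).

Set f=λy, z=hλ:
  y_{n+1} = y_n + z·[2/5·y_n + 3/5·y_{n+1}] ⇒ (1 − 3/5z)y_{n+1} = (1 + 2/5z)y_n
  R(z) = (1 + 2/5z)/(1 − 3/5z).

Find x<0 with |R(x)|<1.
x=-0.97: |R|=0.3869
x=-2: |R|=0.0909
x=-10: |R|=0.4286
x=-100: |R|=0.6393
θ=3/5≥1/2 ⇒ |1+2/5x|<|1−3/5x| ∀x<0 ⇒ interval (−∞,0).

unbounded; (−∞, 0).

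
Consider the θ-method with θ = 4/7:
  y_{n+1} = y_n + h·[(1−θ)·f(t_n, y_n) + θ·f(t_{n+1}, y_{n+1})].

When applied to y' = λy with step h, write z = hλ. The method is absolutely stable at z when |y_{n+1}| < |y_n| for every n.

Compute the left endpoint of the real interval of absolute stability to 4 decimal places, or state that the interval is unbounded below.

unbounded; (−∞, 0).

On y'=λy, z=hλ:
  y_{n+1} = y_n + z·[3/7·y_n + 4/7·y_{n+1}] ⇒ (1 − 4/7z)y_{n+1} = (1 + 3/7z)y_n
  so R(z) = (1 + 3/7z)/(1 − 4/7z).

Find x<0 with |R(x)|<1.
x=-1.42: |R|=0.2161
x=-2: |R|=0.0667
x=-10: |R|=0.4894
x=-100: |R|=0.7199
θ=4/7≥1/2 ⇒ |1+3/7x|<|1−4/7x| ∀x<0 ⇒ interval (−∞,0).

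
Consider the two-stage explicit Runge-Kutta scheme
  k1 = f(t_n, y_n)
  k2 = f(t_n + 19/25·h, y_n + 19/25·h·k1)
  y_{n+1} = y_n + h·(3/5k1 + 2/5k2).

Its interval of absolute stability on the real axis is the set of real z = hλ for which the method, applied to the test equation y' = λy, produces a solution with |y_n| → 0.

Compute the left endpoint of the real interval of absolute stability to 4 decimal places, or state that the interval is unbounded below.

z* = -3.2895.

Set f=λy, z=hλ:
  k1=λy_n ⇒ h·k1=z·y_n;  k2=λ(1+19/25z)y_n ⇒ h·k2=z(1+19/25z)y_n
  y_{n+1}/y_n = 1 + 3/5z + 2/5z(1+19/25z) = 1 + z + 38/125z²
  Hence R(z) = 1 + z + 38/125z².

Solve |R(x)|<1 on ℝ⁻.
x=-0.49: |R|=0.5830
R=1: x+38/125x²=0 ⇒ x=−125/38=-3.2895; min R=1−1/(4·38/125)=0.1776>−1
Confirm numerically:
  x=-2.316: |R|=0.31461 <1
  x=-2.226: |R|=0.28034 <1
  x=-1.818: |R|=0.18676 <1
  x=-1.739: |R|=0.18033 <1
  x=-3.546: |R|=1.27653 >1
  x=-3.488: |R|=1.21051 >1
Stable set (-3.2895, 0).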